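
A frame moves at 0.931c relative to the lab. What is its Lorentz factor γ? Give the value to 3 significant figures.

γ ≈ 2.74

γ = 1/√(1 − β²) = 1/√(1 − 0.931²) = 1/√(0.13324) = 2.74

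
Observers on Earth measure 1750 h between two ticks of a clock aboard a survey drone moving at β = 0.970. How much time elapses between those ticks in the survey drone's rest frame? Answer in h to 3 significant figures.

γ = 1/√(1 − 0.970²) = 4.1135
Proper time: τ₀ = Δt/γ = 1750/4.1135 = 425 h

τ₀ ≈ 425 h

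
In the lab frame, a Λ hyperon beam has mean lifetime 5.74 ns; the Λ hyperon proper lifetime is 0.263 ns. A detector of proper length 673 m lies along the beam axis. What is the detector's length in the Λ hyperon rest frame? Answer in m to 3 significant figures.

L ≈ 30.8 m

Time dilation ⇒ γ = Δt/τ₀ = 5.74/0.263 = 21.825
Length contraction: L = L₀/γ = 673/21.825 = 30.8 m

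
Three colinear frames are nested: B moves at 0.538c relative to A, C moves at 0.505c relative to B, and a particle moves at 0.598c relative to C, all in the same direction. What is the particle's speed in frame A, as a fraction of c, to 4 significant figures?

u ≈ 0.9515c

Compose boost 2: (0.505 + 0.538)/(1 + 0.505×0.538) = 1.043/1.27169 = 0.820168
Compose boost 3: (0.598 + 0.820168)/(1 + 0.598×0.820168) = 1.41817/1.49046 = 0.9515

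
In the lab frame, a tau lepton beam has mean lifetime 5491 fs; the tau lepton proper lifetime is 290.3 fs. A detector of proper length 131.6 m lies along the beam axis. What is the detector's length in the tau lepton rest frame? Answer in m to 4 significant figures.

L ≈ 6.957 m

Time dilation ⇒ γ = Δt/τ₀ = 5491/290.3 = 18.9149
Length contraction: L = L₀/γ = 131.6/18.9149 = 6.957 m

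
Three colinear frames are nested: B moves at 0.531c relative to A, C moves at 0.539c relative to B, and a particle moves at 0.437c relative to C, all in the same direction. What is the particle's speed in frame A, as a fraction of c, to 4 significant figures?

u ≈ 0.9306c

Compose boost 2: (0.539 + 0.531)/(1 + 0.539×0.531) = 1.070/1.28621 = 0.831902
Compose boost 3: (0.437 + 0.831902)/(1 + 0.437×0.831902) = 1.26890/1.36354 = 0.9306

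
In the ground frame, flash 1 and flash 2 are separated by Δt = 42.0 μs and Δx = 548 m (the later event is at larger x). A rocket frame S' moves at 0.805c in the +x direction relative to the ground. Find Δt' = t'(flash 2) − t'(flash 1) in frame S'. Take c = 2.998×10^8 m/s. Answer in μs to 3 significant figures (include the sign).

Δt' ≈ 68.3 μs

γ = 1/√(1 − 0.805²) = 1.6856
Δt' = γ(Δt − vΔx/c²) = 1.6856 × (42.0 μs − 0.805×548 m / (2.998×10^8 m/s))
= 1.6856 × (40.529 μs) = 68.3 μs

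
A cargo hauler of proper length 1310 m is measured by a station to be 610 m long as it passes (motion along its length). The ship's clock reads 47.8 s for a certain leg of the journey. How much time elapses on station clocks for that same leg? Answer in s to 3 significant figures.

Length contraction ⇒ γ = L₀/L = 1310/610 = 2.1475
Time dilation: Δt = γτ₀ = 2.1475 × 47.8 s = 103 s

Δt ≈ 103 s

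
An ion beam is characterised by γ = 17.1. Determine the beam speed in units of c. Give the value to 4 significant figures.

β = √(1 − 1/γ²) = √(1 − 1/17.1²) = √(0.996580) = 0.9983

β ≈ 0.9983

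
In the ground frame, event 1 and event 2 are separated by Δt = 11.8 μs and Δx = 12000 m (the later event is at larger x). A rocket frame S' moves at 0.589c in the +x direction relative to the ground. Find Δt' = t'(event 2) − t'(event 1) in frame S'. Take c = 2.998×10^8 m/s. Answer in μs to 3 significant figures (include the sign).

γ = 1/√(1 − 0.589²) = 1.2374
Δt' = γ(Δt − vΔx/c²) = 1.2374 × (11.8 μs − 0.589×12000 m / (2.998×10^8 m/s))
= 1.2374 × (-11.776 μs) = -14.6 μs

Δt' ≈ -14.6 μs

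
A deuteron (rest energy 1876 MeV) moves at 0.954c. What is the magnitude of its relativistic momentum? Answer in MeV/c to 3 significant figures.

p ≈ 5970 MeV/c

γ = 1/√(1 − 0.954²) = 3.3355
p = γβm₀c = 3.3355 × 0.954 × 1876 MeV/c = 5970 MeV/c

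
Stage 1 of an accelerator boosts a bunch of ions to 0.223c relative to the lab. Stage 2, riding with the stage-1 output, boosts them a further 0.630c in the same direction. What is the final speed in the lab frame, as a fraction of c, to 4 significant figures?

Compose boost 2: (0.630 + 0.223)/(1 + 0.630×0.223) = 0.8530/1.14049 = 0.7479

u ≈ 0.7479c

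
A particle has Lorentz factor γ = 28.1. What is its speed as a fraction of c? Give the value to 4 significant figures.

β = √(1 − 1/γ²) = √(1 − 1/28.1²) = √(0.998734) = 0.9994

β ≈ 0.9994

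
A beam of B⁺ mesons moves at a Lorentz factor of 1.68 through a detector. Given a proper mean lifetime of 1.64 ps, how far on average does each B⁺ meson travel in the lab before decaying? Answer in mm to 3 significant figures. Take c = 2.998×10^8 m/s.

d ≈ 0.664 mm

β = √(1 − 1/γ²) = √(1 − 1/1.68²) = 0.80355
Dilated lifetime: Δt = γτ₀ = 1.68 × 1.64 ps = 2.7552 ps
d = vΔt = 0.80355c × 2.7552 ps = 2.4090×10^8 m/s × 2.7552×10^-12 s = 0.664 mm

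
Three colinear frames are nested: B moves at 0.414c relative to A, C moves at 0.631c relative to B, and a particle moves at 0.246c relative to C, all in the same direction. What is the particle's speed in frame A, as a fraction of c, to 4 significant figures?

u ≈ 0.8926c

Compose boost 2: (0.631 + 0.414)/(1 + 0.631×0.414) = 1.045/1.26123 = 0.828554
Compose boost 3: (0.246 + 0.828554)/(1 + 0.246×0.828554) = 1.07455/1.20382 = 0.8926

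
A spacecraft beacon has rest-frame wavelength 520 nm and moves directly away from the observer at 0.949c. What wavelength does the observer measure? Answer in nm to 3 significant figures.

λ_obs ≈ 3210 nm

Relativistic Doppler: λ_obs = λ_src √((1+β)/(1−β))
= 520 × √(1.9490/0.051000) = 520 × 6.1819 = 3210 nm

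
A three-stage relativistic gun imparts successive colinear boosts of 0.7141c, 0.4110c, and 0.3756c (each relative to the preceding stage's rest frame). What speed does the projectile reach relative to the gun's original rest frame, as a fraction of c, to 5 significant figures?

u ≈ 0.93873c

Compose boost 2: (0.4110 + 0.7141)/(1 + 0.4110×0.7141) = 1.1251/1.293495 = 0.8698139
Compose boost 3: (0.3756 + 0.8698139)/(1 + 0.3756×0.8698139) = 1.245414/1.326702 = 0.93873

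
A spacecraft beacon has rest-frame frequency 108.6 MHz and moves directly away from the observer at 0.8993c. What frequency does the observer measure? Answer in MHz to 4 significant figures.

f_obs ≈ 25.01 MHz

Relativistic Doppler: f_obs = f_src √((1−β)/(1+β))
= 108.6 × √(0.100700/1.89930) = 108.6 × 0.230260 = 25.01 MHz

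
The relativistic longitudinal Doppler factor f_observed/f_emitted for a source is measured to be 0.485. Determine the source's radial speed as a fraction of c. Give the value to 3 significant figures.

f_obs/f_src = √((1−β)/(1+β)) = 0.485  ⇒  (1−β)/(1+β) = 0.23522
β = |1 − D²|/(1 + D²) = |1 − 0.23522|/(1 + 0.23522) = 0.619

β ≈ 0.619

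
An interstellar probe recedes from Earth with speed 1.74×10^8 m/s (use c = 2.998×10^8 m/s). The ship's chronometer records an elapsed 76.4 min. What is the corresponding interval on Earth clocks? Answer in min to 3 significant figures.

Δt ≈ 93.8 min

β = v/c = 1.74×10^8 / 2.998×10^8 = 0.58039
γ = 1/√(1 − 0.58039²) = 1.2280
Time dilation: Δt = γτ₀ = 1.2280 × 76.4 min = 93.8 min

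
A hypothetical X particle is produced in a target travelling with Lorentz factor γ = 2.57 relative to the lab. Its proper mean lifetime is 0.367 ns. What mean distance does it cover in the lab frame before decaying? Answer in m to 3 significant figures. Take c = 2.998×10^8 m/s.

β = √(1 − 1/γ²) = √(1 − 1/2.57²) = 0.92119
Dilated lifetime: Δt = γτ₀ = 2.57 × 0.367 ns = 0.94319 ns
d = vΔt = 0.92119c × 0.94319 ns = 2.7617×10^8 m/s × 9.4319×10^-10 s = 0.260 m

d ≈ 0.260 m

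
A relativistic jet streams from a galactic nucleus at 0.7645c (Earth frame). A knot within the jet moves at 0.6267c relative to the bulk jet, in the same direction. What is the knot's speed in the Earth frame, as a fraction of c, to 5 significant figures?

u ≈ 0.94056c

Relativistic velocity addition: u = (u' + v)/(1 + u'v/c²)
= (0.6267 + 0.7645)/(1 + 0.6267×0.7645) = 1.3912/1.479112 = 0.94056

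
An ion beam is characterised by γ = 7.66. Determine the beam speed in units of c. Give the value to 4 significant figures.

β = √(1 − 1/γ²) = √(1 − 1/7.66²) = √(0.982957) = 0.9914

β ≈ 0.9914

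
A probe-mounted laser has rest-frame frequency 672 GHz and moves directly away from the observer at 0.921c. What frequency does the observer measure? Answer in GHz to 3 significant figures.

Relativistic Doppler: f_obs = f_src √((1−β)/(1+β))
= 672 × √(0.079000/1.9210) = 672 × 0.20279 = 136 GHz

f_obs ≈ 136 GHz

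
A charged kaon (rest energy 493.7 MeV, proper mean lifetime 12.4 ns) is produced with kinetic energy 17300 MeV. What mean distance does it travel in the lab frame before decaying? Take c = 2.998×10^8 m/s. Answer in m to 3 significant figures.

d ≈ 134 m

γ = 1 + K/(m₀c²) = 1 + 17300/493.7 = 36.042
β = √(1 − 1/γ²) = 0.99962
Dilated lifetime: γτ₀ = 36.042 × 12.4 ns = 446.91 ns
d = βc·γτ₀ = 0.99962 × (2.998×10^8 m/s) × 4.4691×10^-7 s = 134 m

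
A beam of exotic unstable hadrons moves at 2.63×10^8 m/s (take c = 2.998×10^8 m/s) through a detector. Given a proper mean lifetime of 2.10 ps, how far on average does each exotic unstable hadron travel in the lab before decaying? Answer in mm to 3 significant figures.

d ≈ 1.15 mm

β = v/c = 2.63×10^8 / 2.998×10^8 = 0.87725
γ = 1/√(1 − 0.87725²) = 2.0832
Dilated lifetime: Δt = γτ₀ = 2.0832 × 2.10 ps = 4.3747 ps
d = vΔt = 0.87725c × 4.3747 ps = 2.6300×10^8 m/s × 4.3747×10^-12 s = 1.15 mm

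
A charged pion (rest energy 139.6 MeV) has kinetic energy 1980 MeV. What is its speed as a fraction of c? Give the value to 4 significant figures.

γ = 1 + K/(m₀c²) = 1 + 1980/139.6 = 15.1834
β = √(1 − 1/γ²) = 0.9978

β ≈ 0.9978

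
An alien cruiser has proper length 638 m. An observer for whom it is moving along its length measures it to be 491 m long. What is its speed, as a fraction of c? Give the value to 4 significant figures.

β ≈ 0.6385

γ = L₀/L = 638/491 = 1.29939
β = √(1 − 1/γ²) = 0.6385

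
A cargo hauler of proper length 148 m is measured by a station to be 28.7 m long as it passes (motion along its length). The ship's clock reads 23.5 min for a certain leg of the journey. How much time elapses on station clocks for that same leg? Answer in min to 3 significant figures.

Δt ≈ 121 min

Length contraction ⇒ γ = L₀/L = 148/28.7 = 5.1568
Time dilation: Δt = γτ₀ = 5.1568 × 23.5 min = 121 min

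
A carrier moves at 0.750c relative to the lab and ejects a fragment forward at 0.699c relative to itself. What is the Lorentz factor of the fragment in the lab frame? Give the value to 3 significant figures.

u_lab = (0.699 + 0.750)/(1 + 0.699×0.750) = 1.449/1.52425 = 0.950631
γ = 1/√(1 − 0.950631²) = 3.22

γ ≈ 3.22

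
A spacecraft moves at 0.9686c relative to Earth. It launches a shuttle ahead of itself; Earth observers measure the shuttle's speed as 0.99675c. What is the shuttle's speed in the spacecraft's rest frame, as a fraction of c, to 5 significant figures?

u' ≈ 0.81481c

Inverse velocity addition: u' = (u − v)/(1 − uv/c²)
= (0.99675 − 0.9686)/(1 − 0.99675×0.9686) = 0.028150/0.03454795 = 0.81481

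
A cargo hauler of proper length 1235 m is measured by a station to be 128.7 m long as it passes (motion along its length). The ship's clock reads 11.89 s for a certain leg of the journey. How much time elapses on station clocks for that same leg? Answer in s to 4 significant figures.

Δt ≈ 114.1 s

Length contraction ⇒ γ = L₀/L = 1235/128.7 = 9.59596
Time dilation: Δt = γτ₀ = 9.59596 × 11.89 s = 114.1 s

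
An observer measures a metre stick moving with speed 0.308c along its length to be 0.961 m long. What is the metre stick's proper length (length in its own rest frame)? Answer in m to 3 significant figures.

L₀ ≈ 1.01 m

γ = 1/√(1 − 0.308²) = 1.0511
L₀ = γL = 1.0511 × 0.961 = 1.01 m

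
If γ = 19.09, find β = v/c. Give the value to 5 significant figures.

β ≈ 0.99863

β = √(1 − 1/γ²) = √(1 − 1/19.09²) = √(0.9972560) = 0.99863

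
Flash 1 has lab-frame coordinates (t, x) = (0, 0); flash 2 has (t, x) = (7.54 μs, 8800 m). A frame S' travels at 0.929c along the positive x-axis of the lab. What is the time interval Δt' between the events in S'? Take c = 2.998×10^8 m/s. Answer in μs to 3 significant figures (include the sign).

Δt' ≈ -53.3 μs

γ = 1/√(1 − 0.929²) = 2.7021
Δt' = γ(Δt − vΔx/c²) = 2.7021 × (7.54 μs − 0.929×8800 m / (2.998×10^8 m/s))
= 2.7021 × (-19.729 μs) = -53.3 μs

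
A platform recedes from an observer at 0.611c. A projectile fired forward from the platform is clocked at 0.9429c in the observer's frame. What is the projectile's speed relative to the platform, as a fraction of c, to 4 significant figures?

u' ≈ 0.7830c

Inverse velocity addition: u' = (u − v)/(1 − uv/c²)
= (0.9429 − 0.611)/(1 − 0.9429×0.611) = 0.3319/0.423888 = 0.7830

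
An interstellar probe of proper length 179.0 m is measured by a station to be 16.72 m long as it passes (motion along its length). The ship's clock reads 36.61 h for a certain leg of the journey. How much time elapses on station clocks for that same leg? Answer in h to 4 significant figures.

Length contraction ⇒ γ = L₀/L = 179.0/16.72 = 10.7057
Time dilation: Δt = γτ₀ = 10.7057 × 36.61 h = 391.9 h

Δt ≈ 391.9 h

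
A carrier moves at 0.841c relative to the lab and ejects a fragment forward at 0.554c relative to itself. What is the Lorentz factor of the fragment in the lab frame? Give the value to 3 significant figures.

u_lab = (0.554 + 0.841)/(1 + 0.554×0.841) = 1.395/1.46591 = 0.951625
γ = 1/√(1 − 0.951625²) = 3.25

γ ≈ 3.25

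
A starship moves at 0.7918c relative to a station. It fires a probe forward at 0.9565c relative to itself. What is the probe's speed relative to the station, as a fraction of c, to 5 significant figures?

Relativistic velocity addition: u = (u' + v)/(1 + u'v/c²)
= (0.9565 + 0.7918)/(1 + 0.9565×0.7918) = 1.7483/1.757357 = 0.99485

u ≈ 0.99485c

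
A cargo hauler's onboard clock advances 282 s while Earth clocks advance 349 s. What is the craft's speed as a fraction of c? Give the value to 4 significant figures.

β ≈ 0.5892

γ = Δt/τ₀ = 349/282 = 1.23759
β = √(1 − 1/γ²) = √(1 − 1/1.23759²) = 0.5892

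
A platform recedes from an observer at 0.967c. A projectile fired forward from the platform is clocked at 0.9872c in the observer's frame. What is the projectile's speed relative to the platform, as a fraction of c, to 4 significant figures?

Inverse velocity addition: u' = (u − v)/(1 − uv/c²)
= (0.9872 − 0.967)/(1 − 0.9872×0.967) = 0.02020/0.0453776 = 0.4452

u' ≈ 0.4452c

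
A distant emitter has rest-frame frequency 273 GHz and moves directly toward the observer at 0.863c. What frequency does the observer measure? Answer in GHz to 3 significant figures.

Relativistic Doppler: f_obs = f_src √((1+β)/(1−β))
= 273 × √(1.8630/0.13700) = 273 × 3.6876 = 1010 GHz

f_obs ≈ 1010 GHz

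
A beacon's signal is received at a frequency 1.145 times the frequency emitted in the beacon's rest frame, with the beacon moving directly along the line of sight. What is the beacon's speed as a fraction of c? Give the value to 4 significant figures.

f_obs/f_src = √((1+β)/(1−β)) = 1.145  ⇒  (1+β)/(1−β) = 1.31103
β = |1 − D²|/(1 + D²) = |1 − 1.31103|/(1 + 1.31103) = 0.1346

β ≈ 0.1346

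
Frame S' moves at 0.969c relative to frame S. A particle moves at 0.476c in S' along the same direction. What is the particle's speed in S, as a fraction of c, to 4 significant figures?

Relativistic velocity addition: u = (u' + v)/(1 + u'v/c²)
= (0.476 + 0.969)/(1 + 0.476×0.969) = 1.445/1.46124 = 0.9889

u ≈ 0.9889c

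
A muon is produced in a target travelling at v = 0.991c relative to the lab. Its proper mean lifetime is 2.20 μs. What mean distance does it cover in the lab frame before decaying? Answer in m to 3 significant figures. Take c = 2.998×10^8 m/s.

d ≈ 4880 m

γ = 1/√(1 − 0.991²) = 7.4704
Dilated lifetime: Δt = γτ₀ = 7.4704 × 2.20 μs = 16.435 μs
d = vΔt = 0.991c × 16.435 μs = 2.9710×10^8 m/s × 1.6435×10^-5 s = 4880 m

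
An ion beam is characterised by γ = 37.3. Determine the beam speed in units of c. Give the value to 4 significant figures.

β ≈ 0.9996

β = √(1 − 1/γ²) = √(1 − 1/37.3²) = √(0.999281) = 0.9996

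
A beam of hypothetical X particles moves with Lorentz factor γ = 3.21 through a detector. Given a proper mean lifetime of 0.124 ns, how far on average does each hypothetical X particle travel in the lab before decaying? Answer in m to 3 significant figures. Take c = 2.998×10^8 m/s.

d ≈ 0.113 m

β = √(1 − 1/γ²) = √(1 − 1/3.21²) = 0.95024
Dilated lifetime: Δt = γτ₀ = 3.21 × 0.124 ns = 0.39804 ns
d = vΔt = 0.95024c × 0.39804 ns = 2.8488×10^8 m/s × 3.9804×10^-10 s = 0.113 m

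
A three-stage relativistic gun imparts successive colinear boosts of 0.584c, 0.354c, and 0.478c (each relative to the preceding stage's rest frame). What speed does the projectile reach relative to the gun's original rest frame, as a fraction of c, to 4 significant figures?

Compose boost 2: (0.354 + 0.584)/(1 + 0.354×0.584) = 0.9380/1.20674 = 0.777303
Compose boost 3: (0.478 + 0.777303)/(1 + 0.478×0.777303) = 1.25530/1.37155 = 0.9152

u ≈ 0.9152c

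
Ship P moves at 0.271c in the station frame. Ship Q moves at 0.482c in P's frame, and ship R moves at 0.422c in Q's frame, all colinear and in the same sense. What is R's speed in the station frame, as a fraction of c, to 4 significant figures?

u ≈ 0.8493c

Compose boost 2: (0.482 + 0.271)/(1 + 0.482×0.271) = 0.7530/1.13062 = 0.666005
Compose boost 3: (0.422 + 0.666005)/(1 + 0.422×0.666005) = 1.08801/1.28105 = 0.8493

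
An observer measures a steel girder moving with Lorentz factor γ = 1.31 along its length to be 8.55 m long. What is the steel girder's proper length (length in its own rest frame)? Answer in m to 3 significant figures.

γ = 1.31 (given)
L₀ = γL = 1.31 × 8.55 = 11.2 m

L₀ ≈ 11.2 m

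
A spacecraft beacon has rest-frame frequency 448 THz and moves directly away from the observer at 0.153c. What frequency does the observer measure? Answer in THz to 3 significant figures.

Relativistic Doppler: f_obs = f_src √((1−β)/(1+β))
= 448 × √(0.84700/1.1530) = 448 × 0.85709 = 384 THz

f_obs ≈ 384 THz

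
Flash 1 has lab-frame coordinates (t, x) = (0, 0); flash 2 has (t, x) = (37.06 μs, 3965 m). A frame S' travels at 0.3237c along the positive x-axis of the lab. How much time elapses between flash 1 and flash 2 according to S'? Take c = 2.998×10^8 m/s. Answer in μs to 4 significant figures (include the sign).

Δt' ≈ 34.64 μs

γ = 1/√(1 − 0.3237²) = 1.05690
Δt' = γ(Δt − vΔx/c²) = 1.05690 × (37.06 μs − 0.3237×3965 m / (2.998×10^8 m/s))
= 1.05690 × (32.7789 μs) = 34.64 μs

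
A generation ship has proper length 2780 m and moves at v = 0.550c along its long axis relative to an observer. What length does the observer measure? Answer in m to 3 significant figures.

γ = 1/√(1 − 0.550²) = 1.1974
Length contraction: L = L₀/γ = 2780/1.1974 = 2320 m

L ≈ 2320 m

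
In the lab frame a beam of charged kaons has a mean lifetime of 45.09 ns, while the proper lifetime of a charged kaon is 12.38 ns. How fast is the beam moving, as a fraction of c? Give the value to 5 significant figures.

γ = Δt/τ₀ = 45.09/12.38 = 3.642165
β = √(1 − 1/γ²) = √(1 − 1/3.642165²) = 0.96157

β ≈ 0.96157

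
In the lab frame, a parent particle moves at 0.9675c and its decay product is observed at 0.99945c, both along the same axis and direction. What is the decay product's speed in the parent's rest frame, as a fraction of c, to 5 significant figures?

u' ≈ 0.96724c

Inverse velocity addition: u' = (u − v)/(1 − uv/c²)
= (0.99945 − 0.9675)/(1 − 0.99945×0.9675) = 0.031950/0.03303212 = 0.96724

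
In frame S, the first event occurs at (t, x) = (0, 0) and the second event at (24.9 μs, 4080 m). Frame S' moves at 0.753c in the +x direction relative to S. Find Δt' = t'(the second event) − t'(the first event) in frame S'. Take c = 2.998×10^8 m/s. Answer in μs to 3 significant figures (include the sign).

Δt' ≈ 22.3 μs

γ = 1/√(1 − 0.753²) = 1.5197
Δt' = γ(Δt − vΔx/c²) = 1.5197 × (24.9 μs − 0.753×4080 m / (2.998×10^8 m/s))
= 1.5197 × (14.652 μs) = 22.3 μs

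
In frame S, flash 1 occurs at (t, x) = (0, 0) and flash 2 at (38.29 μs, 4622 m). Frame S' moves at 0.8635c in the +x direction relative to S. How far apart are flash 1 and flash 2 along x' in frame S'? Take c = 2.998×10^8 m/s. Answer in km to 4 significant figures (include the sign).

Δx' ≈ -10.49 km

γ = 1/√(1 − 0.8635²) = 1.98275
Δx' = γ(Δx − vΔt) = 1.98275 × (4622 m − 0.8635×(2.998×10^8 m/s)×38.29×10^-6 s)
= 1.98275 × (-5290.41 m) = -10.49 km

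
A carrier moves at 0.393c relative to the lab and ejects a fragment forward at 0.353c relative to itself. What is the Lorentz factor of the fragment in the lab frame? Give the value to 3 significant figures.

u_lab = (0.353 + 0.393)/(1 + 0.353×0.393) = 0.7460/1.13873 = 0.655116
γ = 1/√(1 − 0.655116²) = 1.32

γ ≈ 1.32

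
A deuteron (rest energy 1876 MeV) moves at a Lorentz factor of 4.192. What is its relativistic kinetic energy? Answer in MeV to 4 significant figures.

K ≈ 5988 MeV

γ = 4.192 (given)
K = (γ − 1)m₀c² = (4.192 − 1) × 1876 MeV = 3.19200 × 1876 MeV = 5988 MeV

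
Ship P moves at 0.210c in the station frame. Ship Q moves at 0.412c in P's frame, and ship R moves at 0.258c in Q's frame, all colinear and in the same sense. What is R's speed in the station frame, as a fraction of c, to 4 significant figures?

u ≈ 0.7236c

Compose boost 2: (0.412 + 0.210)/(1 + 0.412×0.210) = 0.6220/1.08652 = 0.572470
Compose boost 3: (0.258 + 0.572470)/(1 + 0.258×0.572470) = 0.830470/1.14770 = 0.7236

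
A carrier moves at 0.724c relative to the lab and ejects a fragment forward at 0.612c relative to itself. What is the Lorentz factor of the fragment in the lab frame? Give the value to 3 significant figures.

γ ≈ 2.65

u_lab = (0.612 + 0.724)/(1 + 0.612×0.724) = 1.336/1.44309 = 0.925792
γ = 1/√(1 − 0.925792²) = 2.65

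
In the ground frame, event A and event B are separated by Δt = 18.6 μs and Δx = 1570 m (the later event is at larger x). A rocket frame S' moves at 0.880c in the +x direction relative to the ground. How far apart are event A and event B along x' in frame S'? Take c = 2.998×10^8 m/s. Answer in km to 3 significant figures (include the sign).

γ = 1/√(1 − 0.880²) = 2.1054
Δx' = γ(Δx − vΔt) = 2.1054 × (1570 m − 0.880×(2.998×10^8 m/s)×18.6×10^-6 s)
= 2.1054 × (-3337.1 m) = -7.03 km

Δx' ≈ -7.03 km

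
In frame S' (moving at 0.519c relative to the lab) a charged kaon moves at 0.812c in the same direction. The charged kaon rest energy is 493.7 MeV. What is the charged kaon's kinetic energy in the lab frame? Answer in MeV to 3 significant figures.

K ≈ 913 MeV

u_lab = (0.812 + 0.519)/(1 + 0.812×0.519) = 0.936382
γ = 1/√(1 − 0.936382²) = 2.8492
K = (γ − 1)m₀c² = (2.8492 − 1) × 493.7 = 1.8492 × 493.7 = 913 MeV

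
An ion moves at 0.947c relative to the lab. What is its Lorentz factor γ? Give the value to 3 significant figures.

γ ≈ 3.11

γ = 1/√(1 − β²) = 1/√(1 − 0.947²) = 1/√(0.10319) = 3.11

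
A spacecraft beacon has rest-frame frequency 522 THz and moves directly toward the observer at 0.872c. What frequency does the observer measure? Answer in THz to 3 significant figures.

f_obs ≈ 2000 THz

Relativistic Doppler: f_obs = f_src √((1+β)/(1−β))
= 522 × √(1.8720/0.12800) = 522 × 3.8243 = 2000 THz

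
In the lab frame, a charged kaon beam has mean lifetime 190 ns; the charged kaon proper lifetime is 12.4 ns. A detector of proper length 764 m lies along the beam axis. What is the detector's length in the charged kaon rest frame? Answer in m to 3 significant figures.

L ≈ 49.9 m

Time dilation ⇒ γ = Δt/τ₀ = 190/12.4 = 15.323
Length contraction: L = L₀/γ = 764/15.323 = 49.9 m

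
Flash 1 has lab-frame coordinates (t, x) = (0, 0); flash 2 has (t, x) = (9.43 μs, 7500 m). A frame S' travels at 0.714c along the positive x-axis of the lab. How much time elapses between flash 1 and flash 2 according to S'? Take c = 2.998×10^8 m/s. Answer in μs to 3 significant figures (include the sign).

γ = 1/√(1 − 0.714²) = 1.4283
Δt' = γ(Δt − vΔx/c²) = 1.4283 × (9.43 μs − 0.714×7500 m / (2.998×10^8 m/s))
= 1.4283 × (-8.4319 μs) = -12.0 μs

Δt' ≈ -12.0 μs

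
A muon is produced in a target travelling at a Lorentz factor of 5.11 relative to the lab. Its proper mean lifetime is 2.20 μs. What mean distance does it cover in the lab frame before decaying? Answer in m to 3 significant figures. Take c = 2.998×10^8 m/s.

d ≈ 3310 m

β = √(1 − 1/γ²) = √(1 − 1/5.11²) = 0.98066
Dilated lifetime: Δt = γτ₀ = 5.11 × 2.20 μs = 11.242 μs
d = vΔt = 0.98066c × 11.242 μs = 2.9400×10^8 m/s × 1.1242×10^-5 s = 3310 m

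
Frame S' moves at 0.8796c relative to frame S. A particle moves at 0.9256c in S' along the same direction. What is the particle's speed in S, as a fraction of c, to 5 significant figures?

u ≈ 0.99506c

Relativistic velocity addition: u = (u' + v)/(1 + u'v/c²)
= (0.9256 + 0.8796)/(1 + 0.9256×0.8796) = 1.8052/1.814158 = 0.99506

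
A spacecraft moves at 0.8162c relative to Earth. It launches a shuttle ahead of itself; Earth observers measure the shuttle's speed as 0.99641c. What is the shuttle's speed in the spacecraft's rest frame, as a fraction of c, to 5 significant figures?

Inverse velocity addition: u' = (u − v)/(1 − uv/c²)
= (0.99641 − 0.8162)/(1 − 0.99641×0.8162) = 0.18021/0.1867302 = 0.96508

u' ≈ 0.96508c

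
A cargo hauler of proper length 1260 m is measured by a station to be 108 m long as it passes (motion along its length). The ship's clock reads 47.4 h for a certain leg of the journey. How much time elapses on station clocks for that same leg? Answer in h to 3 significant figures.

Δt ≈ 553 h

Length contraction ⇒ γ = L₀/L = 1260/108 = 11.667
Time dilation: Δt = γτ₀ = 11.667 × 47.4 h = 553 h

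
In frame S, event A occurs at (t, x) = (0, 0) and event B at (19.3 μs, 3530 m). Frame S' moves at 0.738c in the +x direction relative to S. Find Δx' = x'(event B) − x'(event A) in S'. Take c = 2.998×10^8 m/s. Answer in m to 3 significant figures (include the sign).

Δx' ≈ -1100 m

γ = 1/√(1 − 0.738²) = 1.4819
Δx' = γ(Δx − vΔt) = 1.4819 × (3530 m − 0.738×(2.998×10^8 m/s)×19.3×10^-6 s)
= 1.4819 × (-740.17 m) = -1100 m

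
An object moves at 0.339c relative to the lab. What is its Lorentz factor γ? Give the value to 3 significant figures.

γ = 1/√(1 − β²) = 1/√(1 − 0.339²) = 1/√(0.88508) = 1.06

γ ≈ 1.06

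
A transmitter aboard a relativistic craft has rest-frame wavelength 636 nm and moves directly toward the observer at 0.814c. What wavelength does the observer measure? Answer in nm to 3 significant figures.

Relativistic Doppler: λ_obs = λ_src √((1−β)/(1+β))
= 636 × √(0.18600/1.8140) = 636 × 0.32021 = 204 nm

λ_obs ≈ 204 nm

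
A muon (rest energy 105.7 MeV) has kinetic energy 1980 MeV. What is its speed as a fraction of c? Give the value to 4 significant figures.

γ = 1 + K/(m₀c²) = 1 + 1980/105.7 = 19.7323
β = √(1 − 1/γ²) = 0.9987

β ≈ 0.9987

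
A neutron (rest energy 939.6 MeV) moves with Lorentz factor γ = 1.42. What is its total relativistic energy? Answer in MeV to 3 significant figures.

E ≈ 1330 MeV

γ = 1.42 (given)
E = γm₀c² = 1.42 × 939.6 MeV = 1330 MeV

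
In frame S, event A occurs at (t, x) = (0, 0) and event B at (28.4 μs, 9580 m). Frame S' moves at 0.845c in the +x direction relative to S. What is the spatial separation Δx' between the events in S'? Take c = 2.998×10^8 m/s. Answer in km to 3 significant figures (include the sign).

Δx' ≈ 4.46 km

γ = 1/√(1 − 0.845²) = 1.8700
Δx' = γ(Δx − vΔt) = 1.8700 × (9580 m − 0.845×(2.998×10^8 m/s)×28.4×10^-6 s)
= 1.8700 × (2385.4 m) = 4.46 km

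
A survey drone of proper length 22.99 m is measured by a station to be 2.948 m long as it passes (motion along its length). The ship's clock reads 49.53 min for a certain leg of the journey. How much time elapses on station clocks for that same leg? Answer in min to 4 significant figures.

Length contraction ⇒ γ = L₀/L = 22.99/2.948 = 7.79851
Time dilation: Δt = γτ₀ = 7.79851 × 49.53 min = 386.3 min

Δt ≈ 386.3 min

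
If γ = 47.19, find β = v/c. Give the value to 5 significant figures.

β = √(1 − 1/γ²) = √(1 − 1/47.19²) = √(0.9995509) = 0.99978

β ≈ 0.99978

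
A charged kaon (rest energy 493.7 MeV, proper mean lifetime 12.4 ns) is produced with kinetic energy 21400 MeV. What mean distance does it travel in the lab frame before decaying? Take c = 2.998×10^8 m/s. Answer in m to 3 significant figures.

d ≈ 165 m

γ = 1 + K/(m₀c²) = 1 + 21400/493.7 = 44.346
β = √(1 − 1/γ²) = 0.99975
Dilated lifetime: γτ₀ = 44.346 × 12.4 ns = 549.89 ns
d = βc·γτ₀ = 0.99975 × (2.998×10^8 m/s) × 5.4989×10^-7 s = 165 m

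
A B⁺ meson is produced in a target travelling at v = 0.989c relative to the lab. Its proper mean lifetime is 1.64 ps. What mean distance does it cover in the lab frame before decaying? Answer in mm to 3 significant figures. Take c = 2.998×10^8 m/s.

γ = 1/√(1 − 0.989²) = 6.7606
Dilated lifetime: Δt = γτ₀ = 6.7606 × 1.64 ps = 11.087 ps
d = vΔt = 0.989c × 11.087 ps = 2.9650×10^8 m/s × 1.1087×10^-11 s = 3.29 mm

d ≈ 3.29 mm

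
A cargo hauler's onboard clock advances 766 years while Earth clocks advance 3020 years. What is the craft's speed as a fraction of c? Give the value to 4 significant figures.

γ = Δt/τ₀ = 3020/766 = 3.94256
β = √(1 − 1/γ²) = √(1 − 1/3.94256²) = 0.9673

β ≈ 0.9673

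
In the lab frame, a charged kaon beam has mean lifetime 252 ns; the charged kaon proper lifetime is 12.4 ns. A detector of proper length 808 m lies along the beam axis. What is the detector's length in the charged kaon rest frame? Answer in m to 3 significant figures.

L ≈ 39.8 m

Time dilation ⇒ γ = Δt/τ₀ = 252/12.4 = 20.323
Length contraction: L = L₀/γ = 808/20.323 = 39.8 m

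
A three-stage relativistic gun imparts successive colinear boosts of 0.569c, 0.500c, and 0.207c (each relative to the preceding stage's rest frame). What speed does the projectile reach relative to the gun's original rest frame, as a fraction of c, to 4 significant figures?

u ≈ 0.8865c

Compose boost 2: (0.500 + 0.569)/(1 + 0.500×0.569) = 1.069/1.28450 = 0.832230
Compose boost 3: (0.207 + 0.832230)/(1 + 0.207×0.832230) = 1.03923/1.17227 = 0.8865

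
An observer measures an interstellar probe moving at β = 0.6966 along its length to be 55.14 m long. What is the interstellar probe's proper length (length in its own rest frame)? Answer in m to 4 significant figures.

L₀ ≈ 76.85 m

γ = 1/√(1 − 0.6966²) = 1.39381
L₀ = γL = 1.39381 × 55.14 = 76.85 m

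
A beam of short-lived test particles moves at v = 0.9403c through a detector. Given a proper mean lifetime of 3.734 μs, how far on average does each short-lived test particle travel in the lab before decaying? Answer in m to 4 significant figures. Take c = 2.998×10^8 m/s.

γ = 1/√(1 − 0.9403²) = 2.93818
Dilated lifetime: Δt = γτ₀ = 2.93818 × 3.734 μs = 10.9712 μs
d = vΔt = 0.9403c × 10.9712 μs = 2.81902×10^8 m/s × 1.09712×10^-5 s = 3093 m

d ≈ 3093 m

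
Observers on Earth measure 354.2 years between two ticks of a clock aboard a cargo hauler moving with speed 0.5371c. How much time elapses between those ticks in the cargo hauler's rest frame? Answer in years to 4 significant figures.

γ = 1/√(1 − 0.5371²) = 1.18551
Proper time: τ₀ = Δt/γ = 354.2/1.18551 = 298.8 years

τ₀ ≈ 298.8 years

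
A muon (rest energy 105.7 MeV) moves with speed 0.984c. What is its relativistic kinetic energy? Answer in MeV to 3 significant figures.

K ≈ 488 MeV

γ = 1/√(1 − 0.984²) = 5.6127
K = (γ − 1)m₀c² = (5.6127 − 1) × 105.7 MeV = 4.6127 × 105.7 MeV = 488 MeV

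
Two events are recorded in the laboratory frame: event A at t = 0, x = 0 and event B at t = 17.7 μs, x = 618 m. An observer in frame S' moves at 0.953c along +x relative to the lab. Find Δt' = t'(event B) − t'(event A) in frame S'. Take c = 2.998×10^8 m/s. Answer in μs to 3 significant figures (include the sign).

γ = 1/√(1 − 0.953²) = 3.3007
Δt' = γ(Δt − vΔx/c²) = 3.3007 × (17.7 μs − 0.953×618 m / (2.998×10^8 m/s))
= 3.3007 × (15.736 μs) = 51.9 μs

Δt' ≈ 51.9 μs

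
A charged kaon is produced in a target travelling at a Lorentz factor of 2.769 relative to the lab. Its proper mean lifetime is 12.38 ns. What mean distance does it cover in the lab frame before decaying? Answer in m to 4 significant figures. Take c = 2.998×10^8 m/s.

d ≈ 9.584 m

β = √(1 − 1/γ²) = √(1 − 1/2.769²) = 0.932511
Dilated lifetime: Δt = γτ₀ = 2.769 × 12.38 ns = 34.2802 ns
d = vΔt = 0.932511c × 34.2802 ns = 2.79567×10^8 m/s × 3.42802×10^-8 s = 9.584 m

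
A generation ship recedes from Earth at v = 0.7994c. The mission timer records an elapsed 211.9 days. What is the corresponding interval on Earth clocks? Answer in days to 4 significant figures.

Δt ≈ 352.7 days

γ = 1/√(1 − 0.7994²) = 1.66445
Time dilation: Δt = γτ₀ = 1.66445 × 211.9 days = 352.7 days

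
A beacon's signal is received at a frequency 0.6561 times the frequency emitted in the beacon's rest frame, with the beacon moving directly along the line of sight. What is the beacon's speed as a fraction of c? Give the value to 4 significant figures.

f_obs/f_src = √((1−β)/(1+β)) = 0.6561  ⇒  (1−β)/(1+β) = 0.430467
β = |1 − D²|/(1 + D²) = |1 − 0.430467|/(1 + 0.430467) = 0.3981

β ≈ 0.3981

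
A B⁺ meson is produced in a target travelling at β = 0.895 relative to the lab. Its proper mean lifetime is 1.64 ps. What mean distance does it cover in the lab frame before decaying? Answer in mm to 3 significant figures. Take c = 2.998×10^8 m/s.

d ≈ 0.987 mm

γ = 1/√(1 − 0.895²) = 2.2418
Dilated lifetime: Δt = γτ₀ = 2.2418 × 1.64 ps = 3.6766 ps
d = vΔt = 0.895c × 3.6766 ps = 2.6832×10^8 m/s × 3.6766×10^-12 s = 0.987 mm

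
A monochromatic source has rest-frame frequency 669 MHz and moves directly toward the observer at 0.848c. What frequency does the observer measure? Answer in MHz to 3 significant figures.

Relativistic Doppler: f_obs = f_src √((1+β)/(1−β))
= 669 × √(1.8480/0.15200) = 669 × 3.4868 = 2330 MHz

f_obs ≈ 2330 MHz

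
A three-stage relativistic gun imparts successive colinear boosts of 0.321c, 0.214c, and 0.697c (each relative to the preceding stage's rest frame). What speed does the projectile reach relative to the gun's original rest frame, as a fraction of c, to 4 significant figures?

u ≈ 0.8878c

Compose boost 2: (0.214 + 0.321)/(1 + 0.214×0.321) = 0.5350/1.06869 = 0.500611
Compose boost 3: (0.697 + 0.500611)/(1 + 0.697×0.500611) = 1.19761/1.34893 = 0.8878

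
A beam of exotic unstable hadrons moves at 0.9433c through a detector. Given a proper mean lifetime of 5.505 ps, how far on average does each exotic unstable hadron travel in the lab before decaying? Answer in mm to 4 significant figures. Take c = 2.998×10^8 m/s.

d ≈ 4.690 mm

γ = 1/√(1 − 0.9433²) = 3.01258
Dilated lifetime: Δt = γτ₀ = 3.01258 × 5.505 ps = 16.5843 ps
d = vΔt = 0.9433c × 16.5843 ps = 2.82801×10^8 m/s × 1.65843×10^-11 s = 4.690 mm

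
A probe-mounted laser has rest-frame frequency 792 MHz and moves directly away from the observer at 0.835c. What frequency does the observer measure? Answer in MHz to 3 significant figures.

Relativistic Doppler: f_obs = f_src √((1−β)/(1+β))
= 792 × √(0.16500/1.8350) = 792 × 0.29986 = 237 MHz

f_obs ≈ 237 MHz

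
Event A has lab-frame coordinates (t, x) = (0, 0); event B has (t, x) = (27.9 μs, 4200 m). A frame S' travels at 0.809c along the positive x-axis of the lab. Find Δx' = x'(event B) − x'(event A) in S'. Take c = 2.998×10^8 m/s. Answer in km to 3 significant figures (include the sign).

Δx' ≈ -4.37 km

γ = 1/√(1 − 0.809²) = 1.7012
Δx' = γ(Δx − vΔt) = 1.7012 × (4200 m − 0.809×(2.998×10^8 m/s)×27.9×10^-6 s)
= 1.7012 × (-2566.8 m) = -4.37 km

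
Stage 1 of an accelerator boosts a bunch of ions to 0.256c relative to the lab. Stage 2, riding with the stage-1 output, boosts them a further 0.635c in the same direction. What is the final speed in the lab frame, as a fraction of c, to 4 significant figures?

u ≈ 0.7664c

Compose boost 2: (0.635 + 0.256)/(1 + 0.635×0.256) = 0.8910/1.16256 = 0.7664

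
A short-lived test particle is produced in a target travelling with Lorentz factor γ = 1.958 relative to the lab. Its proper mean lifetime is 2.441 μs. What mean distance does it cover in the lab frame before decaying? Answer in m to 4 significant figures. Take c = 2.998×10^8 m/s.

β = √(1 − 1/γ²) = √(1 − 1/1.958²) = 0.859744
Dilated lifetime: Δt = γτ₀ = 1.958 × 2.441 μs = 4.77948 μs
d = vΔt = 0.859744c × 4.77948 μs = 2.57751×10^8 m/s × 4.77948×10^-6 s = 1232 m

d ≈ 1232 m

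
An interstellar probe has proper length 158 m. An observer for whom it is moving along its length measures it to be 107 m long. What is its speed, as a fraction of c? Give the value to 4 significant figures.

γ = L₀/L = 158/107 = 1.47664
β = √(1 − 1/γ²) = 0.7358

β ≈ 0.7358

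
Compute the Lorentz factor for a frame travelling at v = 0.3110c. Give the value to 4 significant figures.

γ ≈ 1.052

γ = 1/√(1 − β²) = 1/√(1 − 0.3110²) = 1/√(0.903279) = 1.052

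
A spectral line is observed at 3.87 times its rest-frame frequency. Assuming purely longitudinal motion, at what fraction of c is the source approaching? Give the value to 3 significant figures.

β ≈ 0.875

f_obs/f_src = √((1+β)/(1−β)) = 3.87  ⇒  (1+β)/(1−β) = 14.977
β = |1 − D²|/(1 + D²) = |1 − 14.977|/(1 + 14.977) = 0.875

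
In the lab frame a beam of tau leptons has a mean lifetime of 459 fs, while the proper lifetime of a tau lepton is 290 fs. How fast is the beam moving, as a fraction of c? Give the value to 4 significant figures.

γ = Δt/τ₀ = 459/290 = 1.58276
β = √(1 − 1/γ²) = √(1 − 1/1.58276²) = 0.7751

β ≈ 0.7751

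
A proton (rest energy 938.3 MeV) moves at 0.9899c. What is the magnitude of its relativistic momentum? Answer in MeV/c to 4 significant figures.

p ≈ 6552 MeV/c

γ = 1/√(1 − 0.9899²) = 7.05381
p = γβm₀c = 7.05381 × 0.9899 × 938.3 MeV/c = 6552 MeV/c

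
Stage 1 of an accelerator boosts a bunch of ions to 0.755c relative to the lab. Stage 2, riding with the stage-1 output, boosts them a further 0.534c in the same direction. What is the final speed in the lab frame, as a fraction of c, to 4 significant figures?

Compose boost 2: (0.534 + 0.755)/(1 + 0.534×0.755) = 1.289/1.40317 = 0.9186

u ≈ 0.9186c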